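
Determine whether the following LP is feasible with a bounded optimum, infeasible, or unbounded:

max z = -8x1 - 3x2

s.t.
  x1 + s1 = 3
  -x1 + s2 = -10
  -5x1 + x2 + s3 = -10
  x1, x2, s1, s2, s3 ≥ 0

Infeasible (no feasible solution exists)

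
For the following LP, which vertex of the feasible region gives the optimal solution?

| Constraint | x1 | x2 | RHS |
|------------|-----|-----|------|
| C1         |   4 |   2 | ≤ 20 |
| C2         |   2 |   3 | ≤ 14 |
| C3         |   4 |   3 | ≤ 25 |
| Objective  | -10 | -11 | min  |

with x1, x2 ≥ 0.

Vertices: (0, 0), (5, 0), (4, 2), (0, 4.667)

Evaluate the objective at each vertex of the feasible region:
  z(0, 0) = 0
  z(5, 0) = -50
  z(4, 2) = -62  ←
  z(0, 4.667) = -51.33
The minimum is at x1 = 4, x2 = 2.

(4, 2)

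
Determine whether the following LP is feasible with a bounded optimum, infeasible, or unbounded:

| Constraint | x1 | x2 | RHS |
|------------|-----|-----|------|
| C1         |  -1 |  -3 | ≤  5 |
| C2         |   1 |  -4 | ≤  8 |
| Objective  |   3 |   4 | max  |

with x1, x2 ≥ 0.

Unbounded (objective can increase without bound)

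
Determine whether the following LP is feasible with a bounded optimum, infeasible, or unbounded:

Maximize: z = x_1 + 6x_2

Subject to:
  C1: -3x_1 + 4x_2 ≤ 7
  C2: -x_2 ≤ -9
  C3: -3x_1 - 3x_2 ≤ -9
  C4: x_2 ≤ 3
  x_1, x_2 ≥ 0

Infeasible (no feasible solution exists)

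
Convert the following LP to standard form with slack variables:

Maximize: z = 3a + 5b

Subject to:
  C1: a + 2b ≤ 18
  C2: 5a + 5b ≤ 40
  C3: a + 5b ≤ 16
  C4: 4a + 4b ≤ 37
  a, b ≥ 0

max z = 3a + 5b

s.t.
  a + 2b + s1 = 18
  5a + 5b + s2 = 40
  a + 5b + s3 = 16
  4a + 4b + s4 = 37
  a, b, s1, s2, s3, s4 ≥ 0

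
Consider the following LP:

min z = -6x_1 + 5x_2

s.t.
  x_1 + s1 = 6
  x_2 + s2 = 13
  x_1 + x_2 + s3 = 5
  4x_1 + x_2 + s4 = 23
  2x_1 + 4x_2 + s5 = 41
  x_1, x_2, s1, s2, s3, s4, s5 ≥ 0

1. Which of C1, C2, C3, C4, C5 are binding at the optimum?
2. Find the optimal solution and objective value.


1. C3
2. x_1 = 5, x_2 = 0, z = -30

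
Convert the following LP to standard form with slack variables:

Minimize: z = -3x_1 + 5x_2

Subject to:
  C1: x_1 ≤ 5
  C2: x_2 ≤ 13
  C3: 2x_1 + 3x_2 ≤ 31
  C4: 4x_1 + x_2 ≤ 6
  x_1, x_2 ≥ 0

min z = -3x_1 + 5x_2

s.t.
  x_1 + s1 = 5
  x_2 + s2 = 13
  2x_1 + 3x_2 + s3 = 31
  4x_1 + x_2 + s4 = 6
  x_1, x_2, s1, s2, s3, s4 ≥ 0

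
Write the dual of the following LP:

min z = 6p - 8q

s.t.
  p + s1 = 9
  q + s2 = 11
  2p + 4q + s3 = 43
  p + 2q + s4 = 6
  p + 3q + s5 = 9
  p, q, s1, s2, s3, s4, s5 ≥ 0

Primal min cᵀx s.t. Ax ≤ b, x ≥ 0  →  Dual max −bᵀy s.t. Aᵀy ≥ −c, y ≥ 0.

Maximize: z = -9y1 - 11y2 - 43y3 - 6y4 - 9y5

Subject to:
  y1 + 2y3 + y4 + y5 ≥ -6
  y2 + 4y3 + 2y4 + 3y5 ≥ 8
  y1, y2, y3, y4, y5 ≥ 0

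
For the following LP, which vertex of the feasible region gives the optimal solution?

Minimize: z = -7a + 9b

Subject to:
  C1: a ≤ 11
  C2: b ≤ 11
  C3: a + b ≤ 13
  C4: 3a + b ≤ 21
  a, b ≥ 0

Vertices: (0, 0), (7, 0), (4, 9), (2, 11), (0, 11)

Evaluate the objective at each vertex of the feasible region:
  z(0, 0) = 0
  z(7, 0) = -49  ←
  z(4, 9) = 53
  z(2, 11) = 85
  z(0, 11) = 99
The minimum is at a = 7, b = 0.

(7, 0)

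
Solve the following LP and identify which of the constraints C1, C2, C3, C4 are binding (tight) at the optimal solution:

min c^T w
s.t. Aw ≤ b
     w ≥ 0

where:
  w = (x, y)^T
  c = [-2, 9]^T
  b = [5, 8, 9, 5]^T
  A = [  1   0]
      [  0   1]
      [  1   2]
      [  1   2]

At x = 5, y = 0, compute slack b - a·x for each constraint:
  C1: 5 − 5 = 0  (binding)
  C2: 8 − 0 = 8  (slack)
  C3: 9 − 5 = 4  (slack)
  C4: 5 − 5 = 0  (binding)

Optimal: x = 5, y = 0
Binding: C1, C4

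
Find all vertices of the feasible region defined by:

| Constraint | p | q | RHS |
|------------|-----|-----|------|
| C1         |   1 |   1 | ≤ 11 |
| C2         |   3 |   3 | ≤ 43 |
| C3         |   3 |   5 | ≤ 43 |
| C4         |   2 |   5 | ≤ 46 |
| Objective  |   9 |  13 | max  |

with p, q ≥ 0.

(0, 0), (11, 0), (6, 5), (0, 8.6)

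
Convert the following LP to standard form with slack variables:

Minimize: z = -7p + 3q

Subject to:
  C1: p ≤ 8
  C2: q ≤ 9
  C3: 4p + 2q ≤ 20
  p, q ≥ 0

min z = -7p + 3q

s.t.
  p + s1 = 8
  q + s2 = 9
  4p + 2q + s3 = 20
  p, q, s1, s2, s3 ≥ 0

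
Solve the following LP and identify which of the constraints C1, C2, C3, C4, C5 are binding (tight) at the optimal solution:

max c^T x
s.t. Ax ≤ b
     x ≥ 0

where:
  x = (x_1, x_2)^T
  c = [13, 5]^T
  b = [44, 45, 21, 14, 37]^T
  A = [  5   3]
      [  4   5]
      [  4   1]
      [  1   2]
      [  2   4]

At x_1 = 4, x_2 = 5, compute slack b - a·x for each constraint:
  C1: 44 − 35 = 9  (slack)
  C2: 45 − 41 = 4  (slack)
  C3: 21 − 21 = 0  (binding)
  C4: 14 − 14 = 0  (binding)
  C5: 37 − 28 = 9  (slack)

Optimal: x_1 = 4, x_2 = 5
Binding: C3, C4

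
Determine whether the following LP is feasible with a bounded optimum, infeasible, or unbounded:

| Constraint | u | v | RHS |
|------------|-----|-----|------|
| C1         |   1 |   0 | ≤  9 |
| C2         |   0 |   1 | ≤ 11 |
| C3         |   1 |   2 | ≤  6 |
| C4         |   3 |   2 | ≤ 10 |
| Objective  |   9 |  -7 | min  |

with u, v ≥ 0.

Feasible with a bounded optimal solution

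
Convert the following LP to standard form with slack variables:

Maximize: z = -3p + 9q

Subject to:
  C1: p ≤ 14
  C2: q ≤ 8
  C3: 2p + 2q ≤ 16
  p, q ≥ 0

max z = -3p + 9q

s.t.
  p + s1 = 14
  q + s2 = 8
  2p + 2q + s3 = 16
  p, q, s1, s2, s3 ≥ 0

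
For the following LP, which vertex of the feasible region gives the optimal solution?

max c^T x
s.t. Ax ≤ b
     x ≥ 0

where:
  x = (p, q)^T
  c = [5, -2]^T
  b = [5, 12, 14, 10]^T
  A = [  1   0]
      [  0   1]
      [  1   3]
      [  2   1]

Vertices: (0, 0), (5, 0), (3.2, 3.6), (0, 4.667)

Evaluate the objective at each vertex of the feasible region:
  z(0, 0) = 0
  z(5, 0) = 25  ←
  z(3.2, 3.6) = 8.8
  z(0, 4.667) = -9.333
The maximum is at p = 5, q = 0.

(5, 0)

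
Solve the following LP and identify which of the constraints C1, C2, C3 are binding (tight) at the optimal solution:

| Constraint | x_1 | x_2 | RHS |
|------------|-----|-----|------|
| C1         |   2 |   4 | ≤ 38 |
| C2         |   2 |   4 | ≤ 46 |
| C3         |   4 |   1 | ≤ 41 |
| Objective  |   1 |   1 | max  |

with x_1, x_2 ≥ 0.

At x_1 = 9, x_2 = 5, compute slack b - a·x for each constraint:
  C1: 38 − 38 = 0  (binding)
  C2: 46 − 38 = 8  (slack)
  C3: 41 − 41 = 0  (binding)

Optimal: x_1 = 9, x_2 = 5
Binding: C1, C3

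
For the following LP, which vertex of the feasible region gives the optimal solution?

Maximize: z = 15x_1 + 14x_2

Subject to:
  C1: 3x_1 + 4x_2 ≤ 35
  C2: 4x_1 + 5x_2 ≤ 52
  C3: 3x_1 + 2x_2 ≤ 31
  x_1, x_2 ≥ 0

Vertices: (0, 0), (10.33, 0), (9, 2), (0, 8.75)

Evaluate the objective at each vertex of the feasible region:
  z(0, 0) = 0
  z(10.33, 0) = 155
  z(9, 2) = 163  ←
  z(0, 8.75) = 122.5
The maximum is at x_1 = 9, x_2 = 2.

(9, 2)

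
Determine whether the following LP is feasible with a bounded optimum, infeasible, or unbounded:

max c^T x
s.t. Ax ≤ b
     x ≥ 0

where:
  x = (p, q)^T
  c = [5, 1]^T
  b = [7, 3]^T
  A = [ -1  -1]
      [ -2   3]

Unbounded (objective can increase without bound)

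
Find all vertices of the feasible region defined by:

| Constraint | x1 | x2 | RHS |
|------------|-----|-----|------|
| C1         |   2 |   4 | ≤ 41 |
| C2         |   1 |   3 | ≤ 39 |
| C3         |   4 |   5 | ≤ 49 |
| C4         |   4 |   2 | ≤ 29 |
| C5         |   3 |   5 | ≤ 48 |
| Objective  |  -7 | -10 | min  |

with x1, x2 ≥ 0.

(0, 0), (7.25, 0), (3.917, 6.667), (1, 9), (0, 9.6)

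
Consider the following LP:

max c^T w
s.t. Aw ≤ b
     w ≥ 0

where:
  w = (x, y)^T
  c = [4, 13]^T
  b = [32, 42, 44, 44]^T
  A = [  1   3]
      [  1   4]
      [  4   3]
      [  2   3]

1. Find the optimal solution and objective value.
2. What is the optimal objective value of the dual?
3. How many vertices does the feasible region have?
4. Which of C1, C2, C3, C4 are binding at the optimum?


1. x = 2, y = 10, z = 138
2. 138
3. 5
4. C1, C2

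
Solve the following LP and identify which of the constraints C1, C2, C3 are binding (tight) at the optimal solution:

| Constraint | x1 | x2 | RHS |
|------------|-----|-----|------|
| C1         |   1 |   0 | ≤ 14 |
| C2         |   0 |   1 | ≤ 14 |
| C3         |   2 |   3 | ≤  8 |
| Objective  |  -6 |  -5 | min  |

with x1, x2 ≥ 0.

At x1 = 4, x2 = 0, compute slack b - a·x for each constraint:
  C1: 14 − 4 = 10  (slack)
  C2: 14 − 0 = 14  (slack)
  C3: 8 − 8 = 0  (binding)

Optimal: x1 = 4, x2 = 0
Binding: C3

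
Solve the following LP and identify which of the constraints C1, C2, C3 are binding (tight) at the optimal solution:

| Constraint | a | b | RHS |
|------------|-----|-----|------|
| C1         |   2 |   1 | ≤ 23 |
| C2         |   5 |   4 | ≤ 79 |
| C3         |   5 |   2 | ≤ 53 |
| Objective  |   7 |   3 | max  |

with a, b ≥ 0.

At a = 7, b = 9, compute slack b - a·x for each constraint:
  C1: 23 − 23 = 0  (binding)
  C2: 79 − 71 = 8  (slack)
  C3: 53 − 53 = 0  (binding)

Optimal: a = 7, b = 9
Binding: C1, C3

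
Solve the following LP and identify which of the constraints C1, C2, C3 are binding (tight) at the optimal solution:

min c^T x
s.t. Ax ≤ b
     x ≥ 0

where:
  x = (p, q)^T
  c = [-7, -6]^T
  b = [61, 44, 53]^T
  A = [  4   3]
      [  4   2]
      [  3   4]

At p = 7, q = 8, compute slack b - a·x for each constraint:
  C1: 61 − 52 = 9  (slack)
  C2: 44 − 44 = 0  (binding)
  C3: 53 − 53 = 0  (binding)

Optimal: p = 7, q = 8
Binding: C2, C3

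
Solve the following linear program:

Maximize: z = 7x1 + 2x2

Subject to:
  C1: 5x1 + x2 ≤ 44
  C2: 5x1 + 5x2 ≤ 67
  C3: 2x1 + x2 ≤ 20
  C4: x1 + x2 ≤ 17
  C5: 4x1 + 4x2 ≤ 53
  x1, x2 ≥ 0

Evaluate the objective at each vertex of the feasible region:
  z(0, 0) = 0
  z(8.8, 0) = 61.6
  z(8, 4) = 64  ←
  z(6.75, 6.5) = 60.25
  z(0, 13.25) = 26.5
The maximum is at x1 = 8, x2 = 4.

x1 = 8, x2 = 4, z = 64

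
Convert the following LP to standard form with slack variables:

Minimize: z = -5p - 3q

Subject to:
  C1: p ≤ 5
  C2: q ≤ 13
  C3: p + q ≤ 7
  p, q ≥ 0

min z = -5p - 3q

s.t.
  p + s1 = 5
  q + s2 = 13
  p + q + s3 = 7
  p, q, s1, s2, s3 ≥ 0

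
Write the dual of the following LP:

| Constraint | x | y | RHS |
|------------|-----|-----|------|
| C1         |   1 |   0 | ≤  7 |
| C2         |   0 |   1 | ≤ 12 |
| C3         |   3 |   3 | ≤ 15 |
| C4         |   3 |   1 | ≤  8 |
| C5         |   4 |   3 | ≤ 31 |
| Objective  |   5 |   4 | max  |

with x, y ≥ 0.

Primal max cᵀx s.t. Ax ≤ b, x ≥ 0  →  Dual min bᵀy s.t. Aᵀy ≥ c, y ≥ 0.

Minimize: z = 7y1 + 12y2 + 15y3 + 8y4 + 31y5

Subject to:
  y1 + 3y3 + 3y4 + 4y5 ≥ 5
  y2 + 3y3 + y4 + 3y5 ≥ 4
  y1, y2, y3, y4, y5 ≥ 0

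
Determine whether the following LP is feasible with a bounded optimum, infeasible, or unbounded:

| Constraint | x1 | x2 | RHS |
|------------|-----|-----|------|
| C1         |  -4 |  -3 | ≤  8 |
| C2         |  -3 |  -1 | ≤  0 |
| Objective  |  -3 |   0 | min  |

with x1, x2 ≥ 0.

Unbounded (objective can decrease without bound)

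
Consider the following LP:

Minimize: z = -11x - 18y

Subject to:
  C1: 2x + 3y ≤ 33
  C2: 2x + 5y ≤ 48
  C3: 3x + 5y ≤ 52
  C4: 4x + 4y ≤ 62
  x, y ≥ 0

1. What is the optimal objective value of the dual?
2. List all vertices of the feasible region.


1. -189
2. (0, 0), (15.5, 0), (13.5, 2), (9, 5), (4, 8), (0, 9.6)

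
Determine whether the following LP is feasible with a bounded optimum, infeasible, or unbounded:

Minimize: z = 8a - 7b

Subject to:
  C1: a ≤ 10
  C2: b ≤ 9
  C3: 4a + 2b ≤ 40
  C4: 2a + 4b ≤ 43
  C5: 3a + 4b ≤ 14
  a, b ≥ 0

Feasible with a bounded optimal solution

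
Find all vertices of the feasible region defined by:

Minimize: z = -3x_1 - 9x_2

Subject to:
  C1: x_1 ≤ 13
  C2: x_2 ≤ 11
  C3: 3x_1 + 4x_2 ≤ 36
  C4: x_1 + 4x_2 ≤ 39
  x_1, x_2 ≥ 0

(0, 0), (12, 0), (0, 9)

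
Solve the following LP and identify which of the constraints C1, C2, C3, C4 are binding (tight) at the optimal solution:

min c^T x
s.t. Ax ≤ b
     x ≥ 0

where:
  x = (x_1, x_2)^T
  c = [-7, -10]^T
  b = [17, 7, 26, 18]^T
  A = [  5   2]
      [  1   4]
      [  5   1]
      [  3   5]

At x_1 = 3, x_2 = 1, compute slack b - a·x for each constraint:
  C1: 17 − 17 = 0  (binding)
  C2: 7 − 7 = 0  (binding)
  C3: 26 − 16 = 10  (slack)
  C4: 18 − 14 = 4  (slack)

Optimal: x_1 = 3, x_2 = 1
Binding: C1, C2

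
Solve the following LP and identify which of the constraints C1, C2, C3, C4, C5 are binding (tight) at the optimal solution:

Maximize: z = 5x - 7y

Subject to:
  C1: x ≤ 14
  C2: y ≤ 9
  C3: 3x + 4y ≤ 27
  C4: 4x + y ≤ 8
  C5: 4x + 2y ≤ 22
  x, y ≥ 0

At x = 2, y = 0, compute slack b - a·x for each constraint:
  C1: 14 − 2 = 12  (slack)
  C2: 9 − 0 = 9  (slack)
  C3: 27 − 6 = 21  (slack)
  C4: 8 − 8 = 0  (binding)
  C5: 22 − 8 = 14  (slack)

Optimal: x = 2, y = 0
Binding: C4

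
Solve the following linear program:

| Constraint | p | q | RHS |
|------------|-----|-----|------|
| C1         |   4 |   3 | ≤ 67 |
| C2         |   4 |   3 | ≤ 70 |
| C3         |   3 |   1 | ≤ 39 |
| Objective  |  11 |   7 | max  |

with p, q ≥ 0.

Evaluate the objective at each vertex of the feasible region:
  z(0, 0) = 0
  z(13, 0) = 143
  z(10, 9) = 173  ←
  z(0, 22.33) = 156.3
The maximum is at p = 10, q = 9.

p = 10, q = 9, z = 173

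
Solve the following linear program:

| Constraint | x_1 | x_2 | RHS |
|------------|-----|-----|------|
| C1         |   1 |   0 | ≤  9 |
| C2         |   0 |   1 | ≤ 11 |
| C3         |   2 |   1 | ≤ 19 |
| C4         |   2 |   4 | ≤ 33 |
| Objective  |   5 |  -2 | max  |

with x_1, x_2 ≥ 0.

Evaluate the objective at each vertex of the feasible region:
  z(0, 0) = 0
  z(9, 0) = 45  ←
  z(9, 1) = 43
  z(7.167, 4.667) = 26.5
  z(0, 8.25) = -16.5
The maximum is at x_1 = 9, x_2 = 0.

x_1 = 9, x_2 = 0, z = 45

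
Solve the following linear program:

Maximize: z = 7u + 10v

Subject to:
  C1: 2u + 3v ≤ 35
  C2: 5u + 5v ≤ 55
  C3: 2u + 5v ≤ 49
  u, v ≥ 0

Evaluate the objective at each vertex of the feasible region:
  z(0, 0) = 0
  z(11, 0) = 77
  z(2, 9) = 104  ←
  z(0, 9.8) = 98
The maximum is at u = 2, v = 9.

u = 2, v = 9, z = 104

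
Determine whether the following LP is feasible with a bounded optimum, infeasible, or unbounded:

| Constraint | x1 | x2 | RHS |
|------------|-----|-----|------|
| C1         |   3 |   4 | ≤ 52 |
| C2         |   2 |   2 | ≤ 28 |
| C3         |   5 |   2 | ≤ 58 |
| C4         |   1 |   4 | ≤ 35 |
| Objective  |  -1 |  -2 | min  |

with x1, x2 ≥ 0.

Feasible with a bounded optimal solution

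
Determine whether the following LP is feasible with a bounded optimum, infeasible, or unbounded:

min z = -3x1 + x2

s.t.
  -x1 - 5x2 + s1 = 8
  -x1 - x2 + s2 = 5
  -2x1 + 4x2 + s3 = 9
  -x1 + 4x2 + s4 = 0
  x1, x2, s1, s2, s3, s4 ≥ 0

Unbounded (objective can decrease without bound)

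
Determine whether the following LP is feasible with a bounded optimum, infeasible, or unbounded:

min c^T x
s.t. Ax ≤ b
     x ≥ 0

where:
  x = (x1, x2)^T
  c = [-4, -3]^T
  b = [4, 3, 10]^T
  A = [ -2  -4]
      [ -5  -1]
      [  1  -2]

Unbounded (objective can decrease without bound)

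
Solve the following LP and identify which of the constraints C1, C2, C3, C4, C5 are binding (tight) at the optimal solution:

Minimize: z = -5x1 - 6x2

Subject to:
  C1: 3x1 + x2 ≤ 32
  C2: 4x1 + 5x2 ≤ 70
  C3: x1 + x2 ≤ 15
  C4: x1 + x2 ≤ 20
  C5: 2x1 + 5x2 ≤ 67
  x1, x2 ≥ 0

At x1 = 5, x2 = 10, compute slack b - a·x for each constraint:
  C1: 32 − 25 = 7  (slack)
  C2: 70 − 70 = 0  (binding)
  C3: 15 − 15 = 0  (binding)
  C4: 20 − 15 = 5  (slack)
  C5: 67 − 60 = 7  (slack)

Optimal: x1 = 5, x2 = 10
Binding: C2, C3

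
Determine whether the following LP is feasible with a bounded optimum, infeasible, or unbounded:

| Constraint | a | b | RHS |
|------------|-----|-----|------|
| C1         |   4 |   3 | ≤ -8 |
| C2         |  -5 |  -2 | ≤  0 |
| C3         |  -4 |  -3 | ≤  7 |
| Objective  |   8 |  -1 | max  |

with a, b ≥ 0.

Infeasible (no feasible solution exists)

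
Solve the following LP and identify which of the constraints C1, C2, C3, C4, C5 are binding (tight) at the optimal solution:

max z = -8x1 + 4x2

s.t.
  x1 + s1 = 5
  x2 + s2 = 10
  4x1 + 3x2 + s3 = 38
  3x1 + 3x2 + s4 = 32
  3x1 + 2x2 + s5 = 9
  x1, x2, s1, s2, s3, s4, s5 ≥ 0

At x1 = 0, x2 = 4.5, compute slack b - a·x for each constraint:
  C1: 5 − 0 = 5  (slack)
  C2: 10 − 4.5 = 5.5  (slack)
  C3: 38 − 13.5 = 24.5  (slack)
  C4: 32 − 13.5 = 18.5  (slack)
  C5: 9 − 9 = 0  (binding)

Optimal: x1 = 0, x2 = 4.5
Binding: C5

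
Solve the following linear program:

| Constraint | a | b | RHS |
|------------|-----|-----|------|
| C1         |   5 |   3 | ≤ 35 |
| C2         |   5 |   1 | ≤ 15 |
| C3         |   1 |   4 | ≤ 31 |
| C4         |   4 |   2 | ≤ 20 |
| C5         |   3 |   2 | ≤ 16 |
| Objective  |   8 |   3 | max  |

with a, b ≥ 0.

Evaluate the objective at each vertex of the feasible region:
  z(0, 0) = 0
  z(3, 0) = 24
  z(2, 5) = 31  ←
  z(0.2, 7.7) = 24.7
  z(0, 7.75) = 23.25
The maximum is at a = 2, b = 5.

a = 2, b = 5, z = 31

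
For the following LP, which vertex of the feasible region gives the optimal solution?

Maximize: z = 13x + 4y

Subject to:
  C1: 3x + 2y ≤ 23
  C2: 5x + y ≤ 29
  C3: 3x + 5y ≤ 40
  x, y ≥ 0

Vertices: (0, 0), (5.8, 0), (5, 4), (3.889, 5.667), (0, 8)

Evaluate the objective at each vertex of the feasible region:
  z(0, 0) = 0
  z(5.8, 0) = 75.4
  z(5, 4) = 81  ←
  z(3.889, 5.667) = 73.22
  z(0, 8) = 32
The maximum is at x = 5, y = 4.

(5, 4)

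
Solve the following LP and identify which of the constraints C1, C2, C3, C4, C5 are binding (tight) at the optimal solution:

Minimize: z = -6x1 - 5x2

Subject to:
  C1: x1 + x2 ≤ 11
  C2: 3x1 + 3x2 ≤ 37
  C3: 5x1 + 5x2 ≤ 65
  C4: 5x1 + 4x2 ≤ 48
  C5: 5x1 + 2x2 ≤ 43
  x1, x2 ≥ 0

At x1 = 4, x2 = 7, compute slack b - a·x for each constraint:
  C1: 11 − 11 = 0  (binding)
  C2: 37 − 33 = 4  (slack)
  C3: 65 − 55 = 10  (slack)
  C4: 48 − 48 = 0  (binding)
  C5: 43 − 34 = 9  (slack)

Optimal: x1 = 4, x2 = 7
Binding: C1, C4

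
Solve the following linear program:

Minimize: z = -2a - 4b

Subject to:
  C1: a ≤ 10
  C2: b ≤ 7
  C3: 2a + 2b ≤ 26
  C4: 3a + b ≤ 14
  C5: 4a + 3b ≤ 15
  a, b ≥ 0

Evaluate the objective at each vertex of the feasible region:
  z(0, 0) = 0
  z(3.75, 0) = -7.5
  z(0, 5) = -20  ←
The minimum is at a = 0, b = 5.

a = 0, b = 5, z = -20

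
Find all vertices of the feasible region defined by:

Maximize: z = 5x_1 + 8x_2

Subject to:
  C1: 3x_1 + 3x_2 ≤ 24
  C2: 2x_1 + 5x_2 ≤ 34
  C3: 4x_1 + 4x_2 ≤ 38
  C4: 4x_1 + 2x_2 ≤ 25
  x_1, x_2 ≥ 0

(0, 0), (6.25, 0), (4.5, 3.5), (2, 6), (0, 6.8)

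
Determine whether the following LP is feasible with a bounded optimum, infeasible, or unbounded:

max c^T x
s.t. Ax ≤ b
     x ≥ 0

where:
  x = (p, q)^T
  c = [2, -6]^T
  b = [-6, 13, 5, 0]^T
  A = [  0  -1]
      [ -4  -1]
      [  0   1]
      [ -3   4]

Infeasible (no feasible solution exists)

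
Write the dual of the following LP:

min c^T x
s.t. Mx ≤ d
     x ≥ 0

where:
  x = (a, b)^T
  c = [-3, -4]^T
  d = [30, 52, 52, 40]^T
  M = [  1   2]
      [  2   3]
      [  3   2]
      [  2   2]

Primal min cᵀx s.t. Ax ≤ b, x ≥ 0  →  Dual max −bᵀy s.t. Aᵀy ≥ −c, y ≥ 0.

Maximize: z = -30y1 - 52y2 - 52y3 - 40y4

Subject to:
  y1 + 2y2 + 3y3 + 2y4 ≥ 3
  2y1 + 3y2 + 2y3 + 2y4 ≥ 4
  y1, y2, y3, y4 ≥ 0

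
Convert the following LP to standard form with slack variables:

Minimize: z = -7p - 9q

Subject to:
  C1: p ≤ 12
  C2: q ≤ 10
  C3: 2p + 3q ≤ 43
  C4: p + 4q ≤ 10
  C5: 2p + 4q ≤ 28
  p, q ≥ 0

min z = -7p - 9q

s.t.
  p + s1 = 12
  q + s2 = 10
  2p + 3q + s3 = 43
  p + 4q + s4 = 10
  2p + 4q + s5 = 28
  p, q, s1, s2, s3, s4, s5 ≥ 0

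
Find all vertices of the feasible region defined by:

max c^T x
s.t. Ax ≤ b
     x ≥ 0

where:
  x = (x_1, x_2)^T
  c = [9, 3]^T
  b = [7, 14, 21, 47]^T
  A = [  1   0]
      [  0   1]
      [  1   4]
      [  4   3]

(0, 0), (7, 0), (7, 3.5), (0, 5.25)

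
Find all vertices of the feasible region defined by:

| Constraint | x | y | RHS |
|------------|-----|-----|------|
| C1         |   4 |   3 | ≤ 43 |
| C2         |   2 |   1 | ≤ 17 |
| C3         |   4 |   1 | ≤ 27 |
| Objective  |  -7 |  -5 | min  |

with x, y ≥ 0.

(0, 0), (6.75, 0), (5, 7), (4, 9), (0, 14.33)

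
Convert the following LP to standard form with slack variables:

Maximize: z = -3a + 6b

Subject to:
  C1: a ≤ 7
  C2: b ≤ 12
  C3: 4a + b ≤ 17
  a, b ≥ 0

max z = -3a + 6b

s.t.
  a + s1 = 7
  b + s2 = 12
  4a + b + s3 = 17
  a, b, s1, s2, s3 ≥ 0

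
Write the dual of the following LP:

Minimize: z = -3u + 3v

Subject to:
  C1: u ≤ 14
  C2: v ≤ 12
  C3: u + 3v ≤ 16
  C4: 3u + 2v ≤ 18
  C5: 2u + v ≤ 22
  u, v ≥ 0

Primal min cᵀx s.t. Ax ≤ b, x ≥ 0  →  Dual max −bᵀy s.t. Aᵀy ≥ −c, y ≥ 0.

Maximize: z = -14y1 - 12y2 - 16y3 - 18y4 - 22y5

Subject to:
  y1 + y3 + 3y4 + 2y5 ≥ 3
  y2 + 3y3 + 2y4 + y5 ≥ -3
  y1, y2, y3, y4, y5 ≥ 0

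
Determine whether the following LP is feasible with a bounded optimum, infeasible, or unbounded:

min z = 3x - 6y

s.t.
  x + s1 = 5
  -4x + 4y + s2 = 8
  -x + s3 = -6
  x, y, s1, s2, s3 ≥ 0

Infeasible (no feasible solution exists)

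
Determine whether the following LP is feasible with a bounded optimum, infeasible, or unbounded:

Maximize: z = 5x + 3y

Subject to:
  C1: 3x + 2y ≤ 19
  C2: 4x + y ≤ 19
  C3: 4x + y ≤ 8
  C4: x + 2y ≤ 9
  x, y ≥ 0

Feasible with a bounded optimal solution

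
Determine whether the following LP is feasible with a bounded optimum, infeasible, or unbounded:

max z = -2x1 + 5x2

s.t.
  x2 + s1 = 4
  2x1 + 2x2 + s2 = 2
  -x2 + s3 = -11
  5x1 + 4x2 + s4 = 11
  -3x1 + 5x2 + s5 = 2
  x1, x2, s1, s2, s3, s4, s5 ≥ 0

Infeasible (no feasible solution exists)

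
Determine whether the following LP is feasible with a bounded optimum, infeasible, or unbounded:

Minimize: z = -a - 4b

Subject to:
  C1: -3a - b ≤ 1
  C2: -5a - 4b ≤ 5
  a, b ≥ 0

Unbounded (objective can decrease without bound)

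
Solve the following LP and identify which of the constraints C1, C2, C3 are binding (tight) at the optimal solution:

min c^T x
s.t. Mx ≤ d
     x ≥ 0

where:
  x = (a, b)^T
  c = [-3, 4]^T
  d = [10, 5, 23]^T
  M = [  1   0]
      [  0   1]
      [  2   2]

At a = 10, b = 0, compute slack b - a·x for each constraint:
  C1: 10 − 10 = 0  (binding)
  C2: 5 − 0 = 5  (slack)
  C3: 23 − 20 = 3  (slack)

Optimal: a = 10, b = 0
Binding: C1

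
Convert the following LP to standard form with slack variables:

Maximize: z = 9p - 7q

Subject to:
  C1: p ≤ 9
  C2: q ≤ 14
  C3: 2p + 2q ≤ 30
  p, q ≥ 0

max z = 9p - 7q

s.t.
  p + s1 = 9
  q + s2 = 14
  2p + 2q + s3 = 30
  p, q, s1, s2, s3 ≥ 0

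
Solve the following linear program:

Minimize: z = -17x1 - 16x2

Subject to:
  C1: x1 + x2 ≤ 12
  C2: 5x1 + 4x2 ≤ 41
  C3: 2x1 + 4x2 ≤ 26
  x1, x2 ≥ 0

Evaluate the objective at each vertex of the feasible region:
  z(0, 0) = 0
  z(8.2, 0) = -139.4
  z(5, 4) = -149  ←
  z(0, 6.5) = -104
The minimum is at x1 = 5, x2 = 4.

x1 = 5, x2 = 4, z = -149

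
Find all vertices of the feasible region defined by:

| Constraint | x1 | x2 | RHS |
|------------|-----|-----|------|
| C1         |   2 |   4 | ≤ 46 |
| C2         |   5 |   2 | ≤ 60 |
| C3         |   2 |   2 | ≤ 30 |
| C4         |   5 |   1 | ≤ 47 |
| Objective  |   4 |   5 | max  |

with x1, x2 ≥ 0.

(0, 0), (9.4, 0), (8, 7), (7, 8), (0, 11.5)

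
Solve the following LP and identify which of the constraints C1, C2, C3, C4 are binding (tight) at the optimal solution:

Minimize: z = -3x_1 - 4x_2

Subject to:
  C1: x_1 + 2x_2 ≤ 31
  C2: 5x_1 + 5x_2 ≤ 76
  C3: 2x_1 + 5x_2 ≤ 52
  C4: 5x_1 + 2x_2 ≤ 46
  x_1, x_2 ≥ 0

At x_1 = 6, x_2 = 8, compute slack b - a·x for each constraint:
  C1: 31 − 22 = 9  (slack)
  C2: 76 − 70 = 6  (slack)
  C3: 52 − 52 = 0  (binding)
  C4: 46 − 46 = 0  (binding)

Optimal: x_1 = 6, x_2 = 8
Binding: C3, C4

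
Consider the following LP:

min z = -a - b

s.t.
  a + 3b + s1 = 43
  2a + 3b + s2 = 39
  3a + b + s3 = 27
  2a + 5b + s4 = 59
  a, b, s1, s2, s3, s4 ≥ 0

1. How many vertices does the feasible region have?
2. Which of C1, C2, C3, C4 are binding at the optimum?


1. 5
2. C2, C3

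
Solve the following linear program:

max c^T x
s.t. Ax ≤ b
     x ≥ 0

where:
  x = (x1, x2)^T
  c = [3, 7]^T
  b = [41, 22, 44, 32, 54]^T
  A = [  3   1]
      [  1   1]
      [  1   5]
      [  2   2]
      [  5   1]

Evaluate the objective at each vertex of the feasible region:
  z(0, 0) = 0
  z(10.8, 0) = 32.4
  z(9.5, 6.5) = 74
  z(9, 7) = 76  ←
  z(0, 8.8) = 61.6
The maximum is at x1 = 9, x2 = 7.

x1 = 9, x2 = 7, z = 76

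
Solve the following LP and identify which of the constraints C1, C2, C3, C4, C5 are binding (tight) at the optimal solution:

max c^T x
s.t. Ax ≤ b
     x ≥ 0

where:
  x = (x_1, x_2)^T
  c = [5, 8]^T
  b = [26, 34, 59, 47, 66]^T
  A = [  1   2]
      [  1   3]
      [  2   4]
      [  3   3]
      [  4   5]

At x_1 = 4, x_2 = 10, compute slack b - a·x for each constraint:
  C1: 26 − 24 = 2  (slack)
  C2: 34 − 34 = 0  (binding)
  C3: 59 − 48 = 11  (slack)
  C4: 47 − 42 = 5  (slack)
  C5: 66 − 66 = 0  (binding)

Optimal: x_1 = 4, x_2 = 10
Binding: C2, C5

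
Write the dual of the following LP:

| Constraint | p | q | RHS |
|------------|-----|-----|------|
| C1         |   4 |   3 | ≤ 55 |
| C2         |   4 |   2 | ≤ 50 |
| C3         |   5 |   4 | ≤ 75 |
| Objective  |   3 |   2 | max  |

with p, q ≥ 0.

Primal max cᵀx s.t. Ax ≤ b, x ≥ 0  →  Dual min bᵀy s.t. Aᵀy ≥ c, y ≥ 0.

Minimize: z = 55y1 + 50y2 + 75y3

Subject to:
  4y1 + 4y2 + 5y3 ≥ 3
  3y1 + 2y2 + 4y3 ≥ 2
  y1, y2, y3 ≥ 0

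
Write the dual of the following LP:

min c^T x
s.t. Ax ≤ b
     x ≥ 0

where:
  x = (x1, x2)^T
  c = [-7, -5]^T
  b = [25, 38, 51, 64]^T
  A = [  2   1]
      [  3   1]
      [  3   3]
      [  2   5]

Primal min cᵀx s.t. Ax ≤ b, x ≥ 0  →  Dual max −bᵀy s.t. Aᵀy ≥ −c, y ≥ 0.

Maximize: z = -25y1 - 38y2 - 51y3 - 64y4

Subject to:
  2y1 + 3y2 + 3y3 + 2y4 ≥ 7
  y1 + y2 + 3y3 + 5y4 ≥ 5
  y1, y2, y3, y4 ≥ 0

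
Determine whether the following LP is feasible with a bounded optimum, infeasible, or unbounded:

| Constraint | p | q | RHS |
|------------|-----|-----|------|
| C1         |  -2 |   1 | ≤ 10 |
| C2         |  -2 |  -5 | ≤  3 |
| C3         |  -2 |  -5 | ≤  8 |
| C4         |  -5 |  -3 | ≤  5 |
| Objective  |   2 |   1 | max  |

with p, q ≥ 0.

Unbounded (objective can increase without bound)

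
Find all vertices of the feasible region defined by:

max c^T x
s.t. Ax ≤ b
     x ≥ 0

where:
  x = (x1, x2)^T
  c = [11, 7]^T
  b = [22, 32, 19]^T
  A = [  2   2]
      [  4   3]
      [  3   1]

(0, 0), (6.333, 0), (5, 4), (0, 10.67)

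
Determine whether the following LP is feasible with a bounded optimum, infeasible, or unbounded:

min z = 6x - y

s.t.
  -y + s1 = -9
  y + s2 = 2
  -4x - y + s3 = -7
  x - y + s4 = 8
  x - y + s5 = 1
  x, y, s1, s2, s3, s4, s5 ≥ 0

Infeasible (no feasible solution exists)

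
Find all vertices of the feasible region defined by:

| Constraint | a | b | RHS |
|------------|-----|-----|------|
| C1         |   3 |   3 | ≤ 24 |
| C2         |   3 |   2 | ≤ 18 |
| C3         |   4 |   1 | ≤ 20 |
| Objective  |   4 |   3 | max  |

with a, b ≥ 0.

(0, 0), (5, 0), (4.4, 2.4), (2, 6), (0, 8)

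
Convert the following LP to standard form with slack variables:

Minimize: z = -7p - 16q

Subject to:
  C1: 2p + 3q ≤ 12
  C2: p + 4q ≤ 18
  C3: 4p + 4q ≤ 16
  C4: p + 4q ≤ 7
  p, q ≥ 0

min z = -7p - 16q

s.t.
  2p + 3q + s1 = 12
  p + 4q + s2 = 18
  4p + 4q + s3 = 16
  p + 4q + s4 = 7
  p, q, s1, s2, s3, s4 ≥ 0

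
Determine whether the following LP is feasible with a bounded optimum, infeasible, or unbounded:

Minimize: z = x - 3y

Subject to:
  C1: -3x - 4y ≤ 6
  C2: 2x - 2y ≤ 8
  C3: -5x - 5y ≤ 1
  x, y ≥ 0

Unbounded (objective can decrease without bound)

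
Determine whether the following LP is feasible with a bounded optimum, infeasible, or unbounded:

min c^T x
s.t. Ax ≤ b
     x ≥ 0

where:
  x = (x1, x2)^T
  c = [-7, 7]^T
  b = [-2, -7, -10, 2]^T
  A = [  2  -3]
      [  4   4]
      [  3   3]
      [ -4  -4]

Infeasible (no feasible solution exists)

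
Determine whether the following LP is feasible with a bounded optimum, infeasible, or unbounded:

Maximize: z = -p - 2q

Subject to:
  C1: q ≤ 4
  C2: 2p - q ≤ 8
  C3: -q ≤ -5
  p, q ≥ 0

Infeasible (no feasible solution exists)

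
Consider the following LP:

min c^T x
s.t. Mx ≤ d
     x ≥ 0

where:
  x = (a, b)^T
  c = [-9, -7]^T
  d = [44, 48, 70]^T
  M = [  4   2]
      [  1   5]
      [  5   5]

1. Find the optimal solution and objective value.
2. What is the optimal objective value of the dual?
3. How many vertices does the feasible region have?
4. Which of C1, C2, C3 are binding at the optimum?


1. a = 8, b = 6, z = -114
2. -114
3. 5
4. C1, C3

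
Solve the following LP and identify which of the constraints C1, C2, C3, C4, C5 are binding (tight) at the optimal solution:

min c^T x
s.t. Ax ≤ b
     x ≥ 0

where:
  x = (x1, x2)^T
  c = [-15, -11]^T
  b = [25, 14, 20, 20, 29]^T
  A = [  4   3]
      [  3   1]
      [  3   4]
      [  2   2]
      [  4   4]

At x1 = 4, x2 = 2, compute slack b - a·x for each constraint:
  C1: 25 − 22 = 3  (slack)
  C2: 14 − 14 = 0  (binding)
  C3: 20 − 20 = 0  (binding)
  C4: 20 − 12 = 8  (slack)
  C5: 29 − 24 = 5  (slack)

Optimal: x1 = 4, x2 = 2
Binding: C2, C3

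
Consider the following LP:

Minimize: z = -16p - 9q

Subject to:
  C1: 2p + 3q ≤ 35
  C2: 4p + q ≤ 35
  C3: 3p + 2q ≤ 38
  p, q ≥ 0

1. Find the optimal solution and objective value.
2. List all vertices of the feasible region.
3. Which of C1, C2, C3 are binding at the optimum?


1. p = 7, q = 7, z = -175
2. (0, 0), (8.75, 0), (7, 7), (0, 11.67)
3. C1, C2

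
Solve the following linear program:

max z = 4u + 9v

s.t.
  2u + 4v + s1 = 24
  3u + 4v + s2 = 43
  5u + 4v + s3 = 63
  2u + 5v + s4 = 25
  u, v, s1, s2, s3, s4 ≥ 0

Evaluate the objective at each vertex of the feasible region:
  z(0, 0) = 0
  z(12, 0) = 48
  z(10, 1) = 49  ←
  z(0, 5) = 45
The maximum is at u = 10, v = 1.

u = 10, v = 1, z = 49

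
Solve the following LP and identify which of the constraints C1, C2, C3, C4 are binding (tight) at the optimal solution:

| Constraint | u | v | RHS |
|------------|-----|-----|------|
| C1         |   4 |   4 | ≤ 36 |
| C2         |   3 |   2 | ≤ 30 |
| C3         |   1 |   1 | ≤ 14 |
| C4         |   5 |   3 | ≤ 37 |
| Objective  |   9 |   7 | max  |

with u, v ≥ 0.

At u = 5, v = 4, compute slack b - a·x for each constraint:
  C1: 36 − 36 = 0  (binding)
  C2: 30 − 23 = 7  (slack)
  C3: 14 − 9 = 5  (slack)
  C4: 37 − 37 = 0  (binding)

Optimal: u = 5, v = 4
Binding: C1, C4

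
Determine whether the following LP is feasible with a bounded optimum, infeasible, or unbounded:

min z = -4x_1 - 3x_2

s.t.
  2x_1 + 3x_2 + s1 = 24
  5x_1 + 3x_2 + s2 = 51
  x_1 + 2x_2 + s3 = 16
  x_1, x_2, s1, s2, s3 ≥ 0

Feasible with a bounded optimal solution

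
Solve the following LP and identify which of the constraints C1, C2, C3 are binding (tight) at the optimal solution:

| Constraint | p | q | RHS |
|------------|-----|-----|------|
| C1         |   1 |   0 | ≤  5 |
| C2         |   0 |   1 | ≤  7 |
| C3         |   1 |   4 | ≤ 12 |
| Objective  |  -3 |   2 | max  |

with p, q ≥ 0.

At p = 0, q = 3, compute slack b - a·x for each constraint:
  C1: 5 − 0 = 5  (slack)
  C2: 7 − 3 = 4  (slack)
  C3: 12 − 12 = 0  (binding)

Optimal: p = 0, q = 3
Binding: C3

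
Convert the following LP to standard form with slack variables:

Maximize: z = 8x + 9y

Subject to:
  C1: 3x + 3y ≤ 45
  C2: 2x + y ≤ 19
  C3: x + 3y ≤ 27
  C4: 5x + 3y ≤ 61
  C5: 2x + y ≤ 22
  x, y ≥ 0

max z = 8x + 9y

s.t.
  3x + 3y + s1 = 45
  2x + y + s2 = 19
  x + 3y + s3 = 27
  5x + 3y + s4 = 61
  2x + y + s5 = 22
  x, y, s1, s2, s3, s4, s5 ≥ 0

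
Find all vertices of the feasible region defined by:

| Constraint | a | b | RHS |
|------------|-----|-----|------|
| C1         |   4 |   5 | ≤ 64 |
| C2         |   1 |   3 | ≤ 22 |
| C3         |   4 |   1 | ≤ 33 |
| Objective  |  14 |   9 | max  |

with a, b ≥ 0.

(0, 0), (8.25, 0), (7, 5), (0, 7.333)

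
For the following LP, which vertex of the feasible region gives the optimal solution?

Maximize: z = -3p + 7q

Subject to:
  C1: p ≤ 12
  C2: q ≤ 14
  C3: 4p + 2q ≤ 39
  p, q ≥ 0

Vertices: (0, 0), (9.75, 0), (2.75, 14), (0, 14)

Evaluate the objective at each vertex of the feasible region:
  z(0, 0) = 0
  z(9.75, 0) = -29.25
  z(2.75, 14) = 89.75
  z(0, 14) = 98  ←
The maximum is at p = 0, q = 14.

(0, 14)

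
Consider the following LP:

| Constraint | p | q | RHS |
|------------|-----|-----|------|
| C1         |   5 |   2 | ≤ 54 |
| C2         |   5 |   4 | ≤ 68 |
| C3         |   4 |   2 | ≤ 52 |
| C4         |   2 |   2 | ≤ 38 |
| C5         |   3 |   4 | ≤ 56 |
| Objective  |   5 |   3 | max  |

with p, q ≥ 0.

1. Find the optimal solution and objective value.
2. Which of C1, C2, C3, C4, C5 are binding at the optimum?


1. p = 8, q = 7, z = 61
2. C1, C2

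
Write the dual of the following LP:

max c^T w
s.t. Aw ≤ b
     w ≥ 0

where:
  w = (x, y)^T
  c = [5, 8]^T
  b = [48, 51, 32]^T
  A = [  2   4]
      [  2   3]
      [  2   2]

Primal max cᵀx s.t. Ax ≤ b, x ≥ 0  →  Dual min bᵀy s.t. Aᵀy ≥ c, y ≥ 0.

Minimize: z = 48y1 + 51y2 + 32y3

Subject to:
  2y1 + 2y2 + 2y3 ≥ 5
  4y1 + 3y2 + 2y3 ≥ 8
  y1, y2, y3 ≥ 0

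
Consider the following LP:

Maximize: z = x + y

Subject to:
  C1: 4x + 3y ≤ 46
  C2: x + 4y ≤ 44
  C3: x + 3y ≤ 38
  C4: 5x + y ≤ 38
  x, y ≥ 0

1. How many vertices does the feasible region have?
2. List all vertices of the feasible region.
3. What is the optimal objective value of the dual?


1. 5
2. (0, 0), (7.6, 0), (6.182, 7.091), (4, 10), (0, 11)
3. 14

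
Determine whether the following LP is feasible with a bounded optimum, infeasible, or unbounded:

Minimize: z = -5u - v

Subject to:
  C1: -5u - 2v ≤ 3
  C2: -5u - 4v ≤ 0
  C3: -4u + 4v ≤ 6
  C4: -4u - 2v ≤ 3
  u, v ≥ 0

Unbounded (objective can decrease without bound)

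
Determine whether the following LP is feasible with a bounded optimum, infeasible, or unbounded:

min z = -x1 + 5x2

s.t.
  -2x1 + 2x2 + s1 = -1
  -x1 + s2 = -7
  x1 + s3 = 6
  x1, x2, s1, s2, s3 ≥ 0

Infeasible (no feasible solution exists)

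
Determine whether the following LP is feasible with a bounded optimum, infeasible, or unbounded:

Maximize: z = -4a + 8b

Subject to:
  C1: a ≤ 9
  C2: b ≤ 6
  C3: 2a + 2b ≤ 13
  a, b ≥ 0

Feasible with a bounded optimal solution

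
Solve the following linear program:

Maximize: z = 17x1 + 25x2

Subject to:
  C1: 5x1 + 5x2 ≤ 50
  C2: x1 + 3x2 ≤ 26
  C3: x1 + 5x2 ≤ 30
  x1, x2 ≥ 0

Evaluate the objective at each vertex of the feasible region:
  z(0, 0) = 0
  z(10, 0) = 170
  z(5, 5) = 210  ←
  z(0, 6) = 150
The maximum is at x1 = 5, x2 = 5.

x1 = 5, x2 = 5, z = 210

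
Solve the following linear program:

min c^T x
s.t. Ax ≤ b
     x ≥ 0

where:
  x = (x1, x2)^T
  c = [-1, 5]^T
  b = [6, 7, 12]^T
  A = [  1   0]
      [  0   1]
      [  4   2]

Evaluate the objective at each vertex of the feasible region:
  z(0, 0) = 0
  z(3, 0) = -3  ←
  z(0, 6) = 30
The minimum is at x1 = 3, x2 = 0.

x1 = 3, x2 = 0, z = -3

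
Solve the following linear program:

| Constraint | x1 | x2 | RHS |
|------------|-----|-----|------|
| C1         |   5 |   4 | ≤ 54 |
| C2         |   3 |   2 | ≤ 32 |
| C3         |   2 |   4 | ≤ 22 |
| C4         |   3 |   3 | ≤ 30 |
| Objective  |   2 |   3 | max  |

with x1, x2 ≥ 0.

Evaluate the objective at each vertex of the feasible region:
  z(0, 0) = 0
  z(10, 0) = 20
  z(9, 1) = 21  ←
  z(0, 5.5) = 16.5
The maximum is at x1 = 9, x2 = 1.

x1 = 9, x2 = 1, z = 21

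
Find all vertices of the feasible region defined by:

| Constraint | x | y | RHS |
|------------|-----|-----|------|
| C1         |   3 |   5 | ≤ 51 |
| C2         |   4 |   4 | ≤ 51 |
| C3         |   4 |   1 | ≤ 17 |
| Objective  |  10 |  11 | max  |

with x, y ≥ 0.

(0, 0), (4.25, 0), (2, 9), (0, 10.2)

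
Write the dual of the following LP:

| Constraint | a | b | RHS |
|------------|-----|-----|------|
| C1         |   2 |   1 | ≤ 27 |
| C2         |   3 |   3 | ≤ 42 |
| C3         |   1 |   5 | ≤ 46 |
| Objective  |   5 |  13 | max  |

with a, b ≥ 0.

Primal max cᵀx s.t. Ax ≤ b, x ≥ 0  →  Dual min bᵀy s.t. Aᵀy ≥ c, y ≥ 0.

Minimize: z = 27y1 + 42y2 + 46y3

Subject to:
  2y1 + 3y2 + y3 ≥ 5
  y1 + 3y2 + 5y3 ≥ 13
  y1, y2, y3 ≥ 0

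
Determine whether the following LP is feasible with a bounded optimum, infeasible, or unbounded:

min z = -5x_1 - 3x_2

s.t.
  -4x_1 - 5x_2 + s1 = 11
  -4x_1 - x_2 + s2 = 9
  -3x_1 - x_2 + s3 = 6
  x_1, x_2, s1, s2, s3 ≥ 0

Unbounded (objective can decrease without bound)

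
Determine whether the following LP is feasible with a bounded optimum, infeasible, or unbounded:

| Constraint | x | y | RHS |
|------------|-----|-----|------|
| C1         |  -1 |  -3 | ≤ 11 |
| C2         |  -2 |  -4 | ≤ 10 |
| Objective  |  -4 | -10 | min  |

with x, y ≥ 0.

Unbounded (objective can decrease without bound)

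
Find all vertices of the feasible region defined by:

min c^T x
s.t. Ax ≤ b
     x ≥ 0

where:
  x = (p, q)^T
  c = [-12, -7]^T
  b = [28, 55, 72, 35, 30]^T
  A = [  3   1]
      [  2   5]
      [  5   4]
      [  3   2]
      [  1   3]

(0, 0), (9.333, 0), (7, 7), (6.429, 7.857), (0, 10)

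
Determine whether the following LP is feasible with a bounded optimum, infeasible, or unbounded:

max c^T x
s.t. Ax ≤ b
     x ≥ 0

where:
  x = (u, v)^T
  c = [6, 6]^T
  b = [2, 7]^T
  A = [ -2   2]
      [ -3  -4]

Unbounded (objective can increase without bound)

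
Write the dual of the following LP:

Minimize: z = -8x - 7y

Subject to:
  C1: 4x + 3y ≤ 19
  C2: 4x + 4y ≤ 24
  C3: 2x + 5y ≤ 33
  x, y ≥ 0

Primal min cᵀx s.t. Ax ≤ b, x ≥ 0  →  Dual max −bᵀy s.t. Aᵀy ≥ −c, y ≥ 0.

Maximize: z = -19y1 - 24y2 - 33y3

Subject to:
  4y1 + 4y2 + 2y3 ≥ 8
  3y1 + 4y2 + 5y3 ≥ 7
  y1, y2, y3 ≥ 0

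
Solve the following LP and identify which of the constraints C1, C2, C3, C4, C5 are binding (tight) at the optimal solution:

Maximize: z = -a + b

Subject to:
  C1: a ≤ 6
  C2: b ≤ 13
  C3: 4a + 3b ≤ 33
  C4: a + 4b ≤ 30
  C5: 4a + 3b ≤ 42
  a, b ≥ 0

At a = 0, b = 7.5, compute slack b - a·x for each constraint:
  C1: 6 − 0 = 6  (slack)
  C2: 13 − 7.5 = 5.5  (slack)
  C3: 33 − 22.5 = 10.5  (slack)
  C4: 30 − 30 = 0  (binding)
  C5: 42 − 22.5 = 19.5  (slack)

Optimal: a = 0, b = 7.5
Binding: C4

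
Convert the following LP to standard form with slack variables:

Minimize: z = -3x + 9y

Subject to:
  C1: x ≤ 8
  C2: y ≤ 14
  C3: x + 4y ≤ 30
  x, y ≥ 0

min z = -3x + 9y

s.t.
  x + s1 = 8
  y + s2 = 14
  x + 4y + s3 = 30
  x, y, s1, s2, s3 ≥ 0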